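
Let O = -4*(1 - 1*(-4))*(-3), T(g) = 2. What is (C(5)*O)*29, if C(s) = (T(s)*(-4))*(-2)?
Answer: 27840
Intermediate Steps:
O = 60 (O = -4*(1 + 4)*(-3) = -4*5*(-3) = -20*(-3) = 60)
C(s) = 16 (C(s) = (2*(-4))*(-2) = -8*(-2) = 16)
(C(5)*O)*29 = (16*60)*29 = 960*29 = 27840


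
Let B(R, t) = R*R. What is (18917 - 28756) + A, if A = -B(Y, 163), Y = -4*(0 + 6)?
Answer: -10415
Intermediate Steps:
Y = -24 (Y = -4*6 = -24)
B(R, t) = R²
A = -576 (A = -1*(-24)² = -1*576 = -576)
(18917 - 28756) + A = (18917 - 28756) - 576 = -9839 - 576 = -10415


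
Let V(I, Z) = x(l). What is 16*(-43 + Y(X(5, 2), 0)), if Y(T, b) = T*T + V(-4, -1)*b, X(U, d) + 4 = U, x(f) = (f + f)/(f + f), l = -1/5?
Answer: -672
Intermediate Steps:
l = -⅕ (l = -1*⅕ = -⅕ ≈ -0.20000)
x(f) = 1 (x(f) = (2*f)/((2*f)) = (2*f)*(1/(2*f)) = 1)
X(U, d) = -4 + U
V(I, Z) = 1
Y(T, b) = b + T² (Y(T, b) = T*T + 1*b = T² + b = b + T²)
16*(-43 + Y(X(5, 2), 0)) = 16*(-43 + (0 + (-4 + 5)²)) = 16*(-43 + (0 + 1²)) = 16*(-43 + (0 + 1)) = 16*(-43 + 1) = 16*(-42) = -672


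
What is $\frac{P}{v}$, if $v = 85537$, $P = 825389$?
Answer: $\frac{825389}{85537} \approx 9.6495$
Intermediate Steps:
$\frac{P}{v} = \frac{825389}{85537}$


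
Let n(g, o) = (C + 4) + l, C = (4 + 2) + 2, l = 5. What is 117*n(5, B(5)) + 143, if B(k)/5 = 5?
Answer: 2132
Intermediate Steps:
C = 8 (C = 6 + 2 = 8)
B(k) = 25 (B(k) = 5*5 = 25)
n(g, o) = 17 (n(g, o) = (8 + 4) + 5 = 12 + 5 = 17)
117*n(5, B(5)) + 143 = 117*17 + 143 = 1989 + 143 = 2132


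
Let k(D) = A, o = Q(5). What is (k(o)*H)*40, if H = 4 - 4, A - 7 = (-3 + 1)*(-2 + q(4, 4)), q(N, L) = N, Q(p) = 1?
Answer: 0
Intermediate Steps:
o = 1
A = 3 (A = 7 + (-3 + 1)*(-2 + 4) = 7 - 2*2 = 7 - 4 = 3)
k(D) = 3
H = 0
(k(o)*H)*40 = (3*0)*40 = 0*40 = 0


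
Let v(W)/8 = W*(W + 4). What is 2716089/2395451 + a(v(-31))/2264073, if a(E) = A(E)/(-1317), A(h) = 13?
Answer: 8098791074603686/7142717802342591 ≈ 1.1339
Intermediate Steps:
v(W) = 8*W*(4 + W) (v(W) = 8*(W*(W + 4)) = 8*(W*(4 + W)) = 8*W*(4 + W))
a(E) = -13/1317 (a(E) = 13/(-1317) = 13*(-1/1317) = -13/1317)
2716089/2395451 + a(v(-31))/2264073 = 2716089/2395451 - 13/1317/2264073 = 2716089*(1/2395451) - 13/1317*1/2264073 = 2716089/2395451 - 13/2981784141 = 8098791074603686/7142717802342591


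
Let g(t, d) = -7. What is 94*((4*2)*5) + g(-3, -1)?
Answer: 3753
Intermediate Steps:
94*((4*2)*5) + g(-3, -1) = 94*((4*2)*5) - 7 = 94*(8*5) - 7 = 94*40 - 7 = 3760 - 7 = 3753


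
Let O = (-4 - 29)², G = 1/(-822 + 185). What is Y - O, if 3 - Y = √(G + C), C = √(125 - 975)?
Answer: -1086 - √(-13 + 41405*I*√34)/91 ≈ -1089.8 - 3.8181*I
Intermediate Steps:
C = 5*I*√34 (C = √(-850) = 5*I*√34 ≈ 29.155*I)
G = -1/637 (G = 1/(-637) = -1/637 ≈ -0.0015699)
Y = 3 - √(-1/637 + 5*I*√34) ≈ -0.81793 - 3.8181*I
O = 1089 (O = (-33)² = 1089)
Y - O = (3 - √(-13 + 41405*I*√34)/91) - 1*1089 = (3 - √(-13 + 41405*I*√34)/91) - 1089 = -1086 - √(-13 + 41405*I*√34)/91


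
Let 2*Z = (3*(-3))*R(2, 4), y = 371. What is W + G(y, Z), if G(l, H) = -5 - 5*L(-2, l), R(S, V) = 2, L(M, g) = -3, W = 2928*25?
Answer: 73210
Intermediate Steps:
W = 73200
Z = -9 (Z = ((3*(-3))*2)/2 = (-9*2)/2 = (½)*(-18) = -9)
G(l, H) = 10 (G(l, H) = -5 - 5*(-3) = -5 + 15 = 10)
W + G(y, Z) = 73200 + 10 = 73210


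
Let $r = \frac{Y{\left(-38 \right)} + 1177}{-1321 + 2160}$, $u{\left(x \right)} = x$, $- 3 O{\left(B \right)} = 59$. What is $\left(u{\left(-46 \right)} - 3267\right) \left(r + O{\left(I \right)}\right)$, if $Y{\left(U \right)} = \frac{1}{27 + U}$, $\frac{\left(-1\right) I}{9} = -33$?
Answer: $\frac{1675294649}{27687} \approx 60508.0$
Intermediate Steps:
$I = 297$ ($I = \left(-9\right) \left(-33\right) = 297$)
$O{\left(B \right)} = - \frac{59}{3}$ ($O{\left(B \right)} = \left(- \frac{1}{3}\right) 59 = - \frac{59}{3}$)
$r = \frac{12946}{9229}$ ($r = \frac{\frac{1}{27 - 38} + 1177}{-1321 + 2160} = \frac{\frac{1}{-11} + 1177}{839} = \left(- \frac{1}{11} + 1177\right) \frac{1}{839} = \frac{12946}{11} \cdot \frac{1}{839} = \frac{12946}{9229} \approx 1.4028$)
$\left(u{\left(-46 \right)} - 3267\right) \left(r + O{\left(I \right)}\right) = \left(-46 - 3267\right) \left(\frac{12946}{9229} - \frac{59}{3}\right) = \left(-3313\right) \left(- \frac{505673}{27687}\right) = \frac{1675294649}{27687}$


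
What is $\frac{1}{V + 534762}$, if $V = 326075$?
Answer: $\frac{1}{860837} \approx 1.1617 \cdot 10^{-6}$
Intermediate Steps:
$\frac{1}{V + 534762} = \frac{1}{326075 + 534762} = \frac{1}{860837}$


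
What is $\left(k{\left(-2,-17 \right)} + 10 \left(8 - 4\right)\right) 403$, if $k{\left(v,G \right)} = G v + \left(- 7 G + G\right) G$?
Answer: $-668980$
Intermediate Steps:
$k{\left(v,G \right)} = - 6 G^{2} + G v$ ($k{\left(v,G \right)} = G v + - 6 G G = G v - 6 G^{2} = - 6 G^{2} + G v$)
$\left(k{\left(-2,-17 \right)} + 10 \left(8 - 4\right)\right) 403 = \left(- 17 \left(-2 - -102\right) + 10 \left(8 - 4\right)\right) 403 = \left(- 17 \left(-2 + 102\right) + 10 \cdot 4\right) 403 = \left(\left(-17\right) 100 + 40\right) 403 = \left(-1700 + 40\right) 403 = \left(-1660\right) 403 = -668980$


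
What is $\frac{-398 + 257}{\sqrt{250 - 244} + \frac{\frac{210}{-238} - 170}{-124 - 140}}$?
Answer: $\frac{1838307240}{112413839} - \frac{2840042304 \sqrt{6}}{112413839} \approx -45.531$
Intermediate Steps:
$\frac{-398 + 257}{\sqrt{250 - 244} + \frac{\frac{210}{-238} - 170}{-124 - 140}} = - \frac{141}{\sqrt{6} + \frac{210 \left(- \frac{1}{238}\right) - 170}{-264}} = - \frac{141}{\sqrt{6} + \left(- \frac{15}{17} - 170\right) \left(- \frac{1}{264}\right)} = - \frac{141}{\sqrt{6} - - \frac{2905}{4488}} = - \frac{141}{\sqrt{6} + \frac{2905}{4488}} = - \frac{141}{\frac{2905}{4488} + \sqrt{6}}$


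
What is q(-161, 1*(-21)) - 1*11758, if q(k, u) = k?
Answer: -11919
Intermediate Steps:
q(-161, 1*(-21)) - 1*11758 = -161 - 1*11758 = -161 - 11758 = -11919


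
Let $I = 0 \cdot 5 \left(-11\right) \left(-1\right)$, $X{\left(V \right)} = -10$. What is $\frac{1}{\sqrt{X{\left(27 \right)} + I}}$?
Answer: $- \frac{i \sqrt{10}}{10} \approx - 0.31623 i$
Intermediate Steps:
$I = 0$ ($I = 0 \left(-11\right) \left(-1\right) = 0 \left(-1\right) = 0$)
$\frac{1}{\sqrt{X{\left(27 \right)} + I}} = \frac{1}{\sqrt{-10 + 0}} = \frac{1}{\sqrt{-10}} = \frac{1}{i \sqrt{10}} = - \frac{i \sqrt{10}}{10}$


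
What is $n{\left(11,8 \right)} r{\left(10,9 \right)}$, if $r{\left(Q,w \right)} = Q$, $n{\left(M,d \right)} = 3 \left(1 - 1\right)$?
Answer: $0$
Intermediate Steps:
$n{\left(M,d \right)} = 0$ ($n{\left(M,d \right)} = 3 \cdot 0 = 0$)
$n{\left(11,8 \right)} r{\left(10,9 \right)} = 0 \cdot 10 = 0$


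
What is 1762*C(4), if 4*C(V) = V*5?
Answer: 8810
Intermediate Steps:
C(V) = 5*V/4 (C(V) = (V*5)/4 = (5*V)/4 = 5*V/4)
1762*C(4) = 1762*((5/4)*4) = 1762*5 = 8810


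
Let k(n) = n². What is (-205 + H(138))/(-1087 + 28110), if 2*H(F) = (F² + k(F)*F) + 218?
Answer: 1323462/27023 ≈ 48.975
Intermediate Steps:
H(F) = 109 + F²/2 + F³/2 (H(F) = ((F² + F²*F) + 218)/2 = ((F² + F³) + 218)/2 = (218 + F² + F³)/2 = 109 + F²/2 + F³/2)
(-205 + H(138))/(-1087 + 28110) = (-205 + (109 + (½)*138² + (½)*138³))/(-1087 + 28110) = (-205 + (109 + (½)*19044 + (½)*2628072))/27023 = (-205 + (109 + 9522 + 1314036))*(1/27023) = (-205 + 1323667)*(1/27023) = 1323462*(1/27023) = 1323462/27023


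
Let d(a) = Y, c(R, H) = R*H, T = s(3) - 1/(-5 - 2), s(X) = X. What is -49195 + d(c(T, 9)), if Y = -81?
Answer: -49276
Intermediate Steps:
T = 22/7 (T = 3 - 1/(-5 - 2) = 3 - 1/(-7) = 3 - 1*(-⅐) = 3 + ⅐ = 22/7 ≈ 3.1429)
c(R, H) = H*R
d(a) = -81
-49195 + d(c(T, 9)) = -49195 - 81 = -49276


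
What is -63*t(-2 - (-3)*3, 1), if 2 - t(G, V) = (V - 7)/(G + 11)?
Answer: -147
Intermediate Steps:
t(G, V) = 2 - (-7 + V)/(11 + G) (t(G, V) = 2 - (V - 7)/(G + 11) = 2 - (-7 + V)/(11 + G))
-63*t(-2 - (-3)*3, 1) = -63*(29 - 1*1 + 2*(-2 - (-3)*3))/(11 + (-2 - (-3)*3)) = -63*(29 - 1 + 2*(-2 - 1*(-9)))/(11 + (-2 - 1*(-9))) = -63*(29 - 1 + 2*(-2 + 9))/(11 + (-2 + 9)) = -63*(29 - 1 + 2*7)/(11 + 7) = -63*(29 - 1 + 14)/18 = -7*42/2 = -63*7/3 = -147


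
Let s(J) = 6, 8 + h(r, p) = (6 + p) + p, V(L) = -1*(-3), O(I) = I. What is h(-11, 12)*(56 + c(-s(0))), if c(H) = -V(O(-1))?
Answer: 1166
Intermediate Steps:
V(L) = 3
h(r, p) = -2 + 2*p (h(r, p) = -8 + ((6 + p) + p) = -8 + (6 + 2*p) = -2 + 2*p)
c(H) = -3 (c(H) = -1*3 = -3)
h(-11, 12)*(56 + c(-s(0))) = (-2 + 2*12)*(56 - 3) = (-2 + 24)*53 = 22*53 = 1166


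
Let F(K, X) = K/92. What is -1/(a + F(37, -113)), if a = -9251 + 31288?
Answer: -92/2027441 ≈ -4.5377e-5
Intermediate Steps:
F(K, X) = K/92 (F(K, X) = K*(1/92) = K/92)
a = 22037
-1/(a + F(37, -113)) = -1/(22037 + (1/92)*37) = -1/(22037 + 37/92) = -1/2027441/92 = -1*92/2027441 = -92/2027441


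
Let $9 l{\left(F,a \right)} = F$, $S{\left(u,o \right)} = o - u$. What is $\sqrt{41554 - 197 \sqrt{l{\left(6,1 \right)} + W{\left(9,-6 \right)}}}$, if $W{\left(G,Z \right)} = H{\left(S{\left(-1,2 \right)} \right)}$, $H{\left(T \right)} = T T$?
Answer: $\frac{\sqrt{373986 - 591 \sqrt{87}}}{3} \approx 202.34$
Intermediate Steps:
$H{\left(T \right)} = T^{2}$
$l{\left(F,a \right)} = \frac{F}{9}$
$W{\left(G,Z \right)} = 9$ ($W{\left(G,Z \right)} = \left(2 - -1\right)^{2} = \left(2 + 1\right)^{2} = 3^{2} = 9$)
$\sqrt{41554 - 197 \sqrt{l{\left(6,1 \right)} + W{\left(9,-6 \right)}}} = \sqrt{41554 - 197 \sqrt{\frac{1}{9} \cdot 6 + 9}} = \sqrt{41554 - 197 \sqrt{\frac{2}{3} + 9}} = \sqrt{41554 - 197 \sqrt{\frac{29}{3}}} = \sqrt{41554 - 197 \frac{\sqrt{87}}{3}} = \sqrt{41554 - \frac{197 \sqrt{87}}{3}}$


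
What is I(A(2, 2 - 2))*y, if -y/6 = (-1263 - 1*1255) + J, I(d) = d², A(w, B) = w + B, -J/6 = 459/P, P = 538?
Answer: 16289256/269 ≈ 60555.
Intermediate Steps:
J = -1377/269 (J = -2754/538 = -6*459/538 = -1377/269 ≈ -5.1190)
A(w, B) = B + w
y = 4072314/269 (y = -6*((-1263 - 1*1255) - 1377/269) = -6*((-1263 - 1255) - 1377/269) = -6*(-2518 - 1377/269) = -6*(-678719/269) = 4072314/269 ≈ 15139.)
I(A(2, 2 - 2))*y = ((2 - 2) + 2)²*(4072314/269) = (0 + 2)²*(4072314/269) = 2²*(4072314/269) = 4*(4072314/269) = 16289256/269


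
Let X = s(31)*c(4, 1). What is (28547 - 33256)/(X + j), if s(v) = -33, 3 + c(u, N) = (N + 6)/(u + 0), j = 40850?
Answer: -18836/163565 ≈ -0.11516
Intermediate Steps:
c(u, N) = -3 + (6 + N)/u (c(u, N) = -3 + (N + 6)/(u + 0) = -3 + (6 + N)/u)
X = 165/4 (X = -33*(6 + 1 - 3*4)/4 = -33*(6 + 1 - 12)/4 = -33*(-5)/4 = -33*(-5/4) = 165/4 ≈ 41.250)
(28547 - 33256)/(X + j) = (28547 - 33256)/(165/4 + 40850) = -4709/163565/4 = -4709*4/163565 = -18836/163565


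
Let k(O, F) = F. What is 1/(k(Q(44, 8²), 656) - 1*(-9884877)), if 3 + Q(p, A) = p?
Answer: 1/9885533 ≈ 1.0116e-7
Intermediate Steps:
Q(p, A) = -3 + p
1/(k(Q(44, 8²), 656) - 1*(-9884877)) = 1/(656 - 1*(-9884877)) = 1/(656 + 9884877) = 1/9885533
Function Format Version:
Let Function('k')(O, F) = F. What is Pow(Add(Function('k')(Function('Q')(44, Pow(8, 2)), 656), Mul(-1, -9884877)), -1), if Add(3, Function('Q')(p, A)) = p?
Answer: Rational(1, 9885533) ≈ 1.0116e-7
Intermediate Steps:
Function('Q')(p, A) = Add(-3, p)
Pow(Add(Function('k')(Function('Q')(44, Pow(8, 2)), 656), Mul(-1, -9884877)), -1) = Pow(Add(656, Mul(-1, -9884877)), -1) = Pow(Add(656, 9884877), -1) = Pow(9885533, -1) = Rational(1, 9885533)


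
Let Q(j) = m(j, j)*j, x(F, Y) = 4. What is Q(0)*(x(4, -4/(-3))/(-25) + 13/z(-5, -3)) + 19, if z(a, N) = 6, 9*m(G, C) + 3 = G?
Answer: 19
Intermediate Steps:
m(G, C) = -⅓ + G/9
Q(j) = j*(-⅓ + j/9) (Q(j) = (-⅓ + j/9)*j = j*(-⅓ + j/9))
Q(0)*(x(4, -4/(-3))/(-25) + 13/z(-5, -3)) + 19 = ((⅑)*0*(-3 + 0))*(4/(-25) + 13/6) + 19 = ((⅑)*0*(-3))*(4*(-1/25) + 13*(⅙)) + 19 = 0*(-4/25 + 13/6) + 19 = 0*(301/150) + 19 = 0 + 19 = 19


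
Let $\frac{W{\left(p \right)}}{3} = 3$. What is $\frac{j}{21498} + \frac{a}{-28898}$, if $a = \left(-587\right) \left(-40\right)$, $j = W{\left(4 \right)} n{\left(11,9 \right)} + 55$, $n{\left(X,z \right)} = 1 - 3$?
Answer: $- \frac{251851907}{310624602} \approx -0.81079$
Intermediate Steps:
$n{\left(X,z \right)} = -2$
$W{\left(p \right)} = 9$ ($W{\left(p \right)} = 3 \cdot 3 = 9$)
$j = 37$ ($j = 9 \left(-2\right) + 55 = -18 + 55 = 37$)
$a = 23480$
$\frac{j}{21498} + \frac{a}{-28898} = \frac{37}{21498} + \frac{23480}{-28898} = 37 \cdot \frac{1}{21498} + 23480 \left(- \frac{1}{28898}\right) = \frac{37}{21498} - \frac{11740}{14449} = - \frac{251851907}{310624602}$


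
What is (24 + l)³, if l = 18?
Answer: 74088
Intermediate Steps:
(24 + l)³ = (24 + 18)³ = 42³ = 74088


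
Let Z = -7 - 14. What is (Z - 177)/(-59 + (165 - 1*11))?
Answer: -198/95 ≈ -2.0842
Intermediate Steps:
Z = -21
(Z - 177)/(-59 + (165 - 1*11)) = (-21 - 177)/(-59 + (165 - 1*11)) = -198/(-59 + (165 - 11)) = -198/(-59 + 154) = -198/95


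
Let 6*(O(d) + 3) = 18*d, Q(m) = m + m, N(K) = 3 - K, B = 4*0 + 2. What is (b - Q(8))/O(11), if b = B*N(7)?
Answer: -4/5 ≈ -0.80000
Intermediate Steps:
B = 2 (B = 0 + 2 = 2)
Q(m) = 2*m
b = -8 (b = 2*(3 - 1*7) = 2*(3 - 7) = 2*(-4) = -8)
O(d) = -3 + 3*d (O(d) = -3 + (18*d)/6 = -3 + 3*d)
(b - Q(8))/O(11) = (-8 - 2*8)/(-3 + 3*11) = (-8 - 1*16)/(-3 + 33) = (-8 - 16)/30 = -24*1/30 = -4/5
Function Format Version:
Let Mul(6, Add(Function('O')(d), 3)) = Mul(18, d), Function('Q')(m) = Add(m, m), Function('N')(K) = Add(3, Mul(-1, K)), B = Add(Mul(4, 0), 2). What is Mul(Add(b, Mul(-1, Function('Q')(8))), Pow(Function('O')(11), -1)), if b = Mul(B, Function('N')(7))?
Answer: Rational(-4, 5) ≈ -0.80000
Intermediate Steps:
B = 2 (B = Add(0, 2) = 2)
Function('Q')(m) = Mul(2, m)
b = -8 (b = Mul(2, Add(3, Mul(-1, 7))) = Mul(2, Add(3, -7)) = Mul(2, -4) = -8)
Function('O')(d) = Add(-3, Mul(3, d)) (Function('O')(d) = Add(-3, Mul(Rational(1, 6), Mul(18, d))) = Add(-3, Mul(3, d)))
Mul(Add(b, Mul(-1, Function('Q')(8))), Pow(Function('O')(11), -1)) = Mul(Add(-8, Mul(-1, Mul(2, 8))), Pow(Add(-3, Mul(3, 11)), -1)) = Mul(Add(-8, Mul(-1, 16)), Pow(Add(-3, 33), -1)) = Mul(Add(-8, -16), Pow(30, -1)) = Mul(-24, Rational(1, 30)) = Rational(-4, 5)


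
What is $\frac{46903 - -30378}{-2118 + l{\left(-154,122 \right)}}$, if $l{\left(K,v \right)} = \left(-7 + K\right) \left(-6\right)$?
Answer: $- \frac{77281}{1152} \approx -67.084$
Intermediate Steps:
$l{\left(K,v \right)} = 42 - 6 K$
$\frac{46903 - -30378}{-2118 + l{\left(-154,122 \right)}} = \frac{46903 - -30378}{-2118 + \left(42 - -924\right)} = \frac{46903 + 30378}{-2118 + \left(42 + 924\right)} = \frac{77281}{-2118 + 966} = \frac{77281}{-1152} = 77281 \left(- \frac{1}{1152}\right) = - \frac{77281}{1152}$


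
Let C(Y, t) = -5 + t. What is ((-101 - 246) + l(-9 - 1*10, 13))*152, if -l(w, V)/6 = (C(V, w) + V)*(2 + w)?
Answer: -223288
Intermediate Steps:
l(w, V) = -6*(2 + w)*(-5 + V + w) (l(w, V) = -6*((-5 + w) + V)*(2 + w) = -6*(-5 + V + w)*(2 + w) = -6*(2 + w)*(-5 + V + w))
((-101 - 246) + l(-9 - 1*10, 13))*152 = ((-101 - 246) + (60 - 12*13 - 6*(-9 - 1*10)² + 18*(-9 - 1*10) - 6*13*(-9 - 1*10)))*152 = (-347 + (60 - 156 - 6*(-9 - 10)² + 18*(-9 - 10) - 6*13*(-9 - 10)))*152 = (-347 + (60 - 156 - 6*(-19)² + 18*(-19) - 6*13*(-19)))*152 = (-347 + (60 - 156 - 6*361 - 342 + 1482))*152 = (-347 + (60 - 156 - 2166 - 342 + 1482))*152 = (-347 - 1122)*152 = -1469*152 = -223288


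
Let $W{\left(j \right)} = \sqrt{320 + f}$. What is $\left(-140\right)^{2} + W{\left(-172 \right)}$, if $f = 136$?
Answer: $19600 + 2 \sqrt{114} \approx 19621.0$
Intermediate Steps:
$W{\left(j \right)} = 2 \sqrt{114}$ ($W{\left(j \right)} = \sqrt{320 + 136} = \sqrt{456} = 2 \sqrt{114}$)
$\left(-140\right)^{2} + W{\left(-172 \right)} = \left(-140\right)^{2} + 2 \sqrt{114} = 19600 + 2 \sqrt{114}$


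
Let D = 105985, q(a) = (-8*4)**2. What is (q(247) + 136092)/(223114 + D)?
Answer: 137116/329099 ≈ 0.41664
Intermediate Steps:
q(a) = 1024 (q(a) = (-32)**2 = 1024)
(q(247) + 136092)/(223114 + D) = (1024 + 136092)/(223114 + 105985) = 137116/329099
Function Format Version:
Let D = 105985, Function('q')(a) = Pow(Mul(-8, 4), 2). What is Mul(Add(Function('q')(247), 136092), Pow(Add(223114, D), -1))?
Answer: Rational(137116, 329099) ≈ 0.41664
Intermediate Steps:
Function('q')(a) = 1024 (Function('q')(a) = Pow(-32, 2) = 1024)
Mul(Add(Function('q')(247), 136092), Pow(Add(223114, D), -1)) = Mul(Add(1024, 136092), Pow(Add(223114, 105985), -1)) = Mul(137116, Pow(329099, -1)) = Mul(137116, Rational(1, 329099)) = Rational(137116, 329099)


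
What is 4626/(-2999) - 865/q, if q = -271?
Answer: 1340489/812729 ≈ 1.6494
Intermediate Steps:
4626/(-2999) - 865/q = 4626/(-2999) - 865/(-271) = 4626*(-1/2999) - 865*(-1/271) = -4626/2999 + 865/271 = 1340489/812729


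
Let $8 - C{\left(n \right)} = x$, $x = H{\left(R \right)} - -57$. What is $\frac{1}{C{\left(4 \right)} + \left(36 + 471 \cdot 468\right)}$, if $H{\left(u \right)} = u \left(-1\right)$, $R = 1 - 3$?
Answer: $\frac{1}{220413} \approx 4.5369 \cdot 10^{-6}$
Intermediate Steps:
$R = -2$ ($R = 1 - 3 = -2$)
$H{\left(u \right)} = - u$
$x = 59$ ($x = \left(-1\right) \left(-2\right) - -57 = 2 + 57 = 59$)
$C{\left(n \right)} = -51$ ($C{\left(n \right)} = 8 - 59 = -51$)
$\frac{1}{C{\left(4 \right)} + \left(36 + 471 \cdot 468\right)} = \frac{1}{-51 + \left(36 + 471 \cdot 468\right)} = \frac{1}{-51 + \left(36 + 220428\right)} = \frac{1}{-51 + 220464} = \frac{1}{220413}$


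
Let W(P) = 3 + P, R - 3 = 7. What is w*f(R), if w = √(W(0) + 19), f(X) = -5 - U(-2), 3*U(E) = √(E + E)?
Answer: √22*(-15 - 2*I)/3 ≈ -23.452 - 3.1269*I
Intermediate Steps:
R = 10 (R = 3 + 7 = 10)
U(E) = √2*√E/3 (U(E) = √(E + E)/3 = √(2*E)/3 = (√2*√E)/3 = √2*√E/3)
f(X) = -5 - 2*I/3 (f(X) = -5 - √2*√(-2)/3 = -5 - √2*I*√2/3 = -5 - 2*I/3)
w = √22 (w = √((3 + 0) + 19) = √(3 + 19) = √22 ≈ 4.6904)
w*f(R) = √22*(-5 - 2*I/3)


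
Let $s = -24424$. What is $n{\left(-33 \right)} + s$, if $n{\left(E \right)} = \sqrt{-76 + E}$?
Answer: $-24424 + i \sqrt{109} \approx -24424.0 + 10.44 i$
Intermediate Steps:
$n{\left(-33 \right)} + s = \sqrt{-76 - 33} - 24424 = \sqrt{-109} - 24424 = i \sqrt{109} - 24424 = -24424 + i \sqrt{109}$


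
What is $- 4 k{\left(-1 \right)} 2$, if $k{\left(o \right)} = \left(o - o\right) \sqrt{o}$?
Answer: $0$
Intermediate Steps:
$k{\left(o \right)} = 0$ ($k{\left(o \right)} = 0 \sqrt{o} = 0$)
$- 4 k{\left(-1 \right)} 2 = \left(-4\right) 0 \cdot 2 = 0 \cdot 2 = 0$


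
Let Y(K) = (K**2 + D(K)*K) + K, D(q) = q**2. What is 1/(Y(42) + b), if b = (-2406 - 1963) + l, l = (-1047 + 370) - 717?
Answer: 1/70131 ≈ 1.4259e-5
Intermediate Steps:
l = -1394 (l = -677 - 717 = -1394)
Y(K) = K + K**2 + K**3 (Y(K) = (K**2 + K**2*K) + K = (K**2 + K**3) + K = K + K**2 + K**3)
b = -5763 (b = (-2406 - 1963) - 1394 = -4369 - 1394 = -5763)
1/(Y(42) + b) = 1/(42*(1 + 42 + 42**2) - 5763) = 1/(42*(1 + 42 + 1764) - 5763) = 1/(42*1807 - 5763) = 1/(75894 - 5763) = 1/70131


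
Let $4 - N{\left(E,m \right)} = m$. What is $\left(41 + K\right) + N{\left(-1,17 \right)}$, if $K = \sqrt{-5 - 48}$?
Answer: $28 + i \sqrt{53} \approx 28.0 + 7.2801 i$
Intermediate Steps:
$N{\left(E,m \right)} = 4 - m$
$K = i \sqrt{53}$ ($K = \sqrt{-53} = i \sqrt{53} \approx 7.2801 i$)
$\left(41 + K\right) + N{\left(-1,17 \right)} = \left(41 + i \sqrt{53}\right) + \left(4 - 17\right) = \left(41 + i \sqrt{53}\right) - 13 = 28 + i \sqrt{53}$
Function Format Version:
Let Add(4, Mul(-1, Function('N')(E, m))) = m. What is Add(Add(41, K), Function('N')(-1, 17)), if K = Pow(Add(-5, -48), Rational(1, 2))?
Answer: Add(28, Mul(I, Pow(53, Rational(1, 2)))) ≈ Add(28.000, Mul(7.2801, I))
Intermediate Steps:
Function('N')(E, m) = Add(4, Mul(-1, m))
K = Mul(I, Pow(53, Rational(1, 2))) (K = Pow(-53, Rational(1, 2)) = Mul(I, Pow(53, Rational(1, 2))) ≈ Mul(7.2801, I))
Add(Add(41, K), Function('N')(-1, 17)) = Add(Add(41, Mul(I, Pow(53, Rational(1, 2)))), Add(4, Mul(-1, 17))) = Add(Add(41, Mul(I, Pow(53, Rational(1, 2)))), Add(4, -17)) = Add(Add(41, Mul(I, Pow(53, Rational(1, 2)))), -13) = Add(28, Mul(I, Pow(53, Rational(1, 2))))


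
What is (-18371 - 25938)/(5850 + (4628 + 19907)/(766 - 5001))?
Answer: -5361389/707149 ≈ -7.5817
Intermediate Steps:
(-18371 - 25938)/(5850 + (4628 + 19907)/(766 - 5001)) = -44309/(5850 + 24535/(-4235)) = -44309/(5850 + 24535*(-1/4235)) = -44309/(5850 - 701/121) = -44309/707149/121 = -44309*121/707149 = -5361389/707149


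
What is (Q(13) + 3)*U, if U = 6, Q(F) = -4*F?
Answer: -294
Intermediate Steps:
(Q(13) + 3)*U = (-4*13 + 3)*6 = (-52 + 3)*6 = -49*6 = -294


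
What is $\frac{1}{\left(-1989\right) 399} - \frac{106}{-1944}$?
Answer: $\frac{1557793}{28569996} \approx 0.054525$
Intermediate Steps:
$\frac{1}{\left(-1989\right) 399} - \frac{106}{-1944} = \left(- \frac{1}{1989}\right) \frac{1}{399} - - \frac{53}{972} = - \frac{1}{793611} + \frac{53}{972} = \frac{1557793}{28569996}$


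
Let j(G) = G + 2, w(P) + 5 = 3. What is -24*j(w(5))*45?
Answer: 0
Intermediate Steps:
w(P) = -2 (w(P) = -5 + 3 = -2)
j(G) = 2 + G
-24*j(w(5))*45 = -24*(2 - 2)*45 = -24*0*45 = 0*45 = 0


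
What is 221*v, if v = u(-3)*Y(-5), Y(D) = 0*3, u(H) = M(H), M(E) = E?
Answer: 0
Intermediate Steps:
u(H) = H
Y(D) = 0
v = 0 (v = -3*0 = 0)
221*v = 221*0 = 0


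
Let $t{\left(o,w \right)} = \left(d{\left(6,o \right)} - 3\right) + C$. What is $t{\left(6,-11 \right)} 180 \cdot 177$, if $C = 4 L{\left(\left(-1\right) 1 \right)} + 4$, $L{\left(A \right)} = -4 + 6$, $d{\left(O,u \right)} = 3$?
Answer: $382320$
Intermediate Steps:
$L{\left(A \right)} = 2$
$C = 12$ ($C = 4 \cdot 2 + 4 = 8 + 4 = 12$)
$t{\left(o,w \right)} = 12$ ($t{\left(o,w \right)} = \left(3 - 3\right) + 12 = 0 + 12 = 12$)
$t{\left(6,-11 \right)} 180 \cdot 177 = 12 \cdot 180 \cdot 177 = 2160 \cdot 177 = 382320$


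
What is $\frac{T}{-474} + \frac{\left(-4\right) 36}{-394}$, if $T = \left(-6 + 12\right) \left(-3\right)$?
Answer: $\frac{6279}{15563} \approx 0.40346$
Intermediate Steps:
$T = -18$ ($T = 6 \left(-3\right) = -18$)
$\frac{T}{-474} + \frac{\left(-4\right) 36}{-394} = - \frac{18}{-474} + \frac{\left(-4\right) 36}{-394} = \left(-18\right) \left(- \frac{1}{474}\right) - - \frac{72}{197} = \frac{3}{79} + \frac{72}{197} = \frac{6279}{15563}$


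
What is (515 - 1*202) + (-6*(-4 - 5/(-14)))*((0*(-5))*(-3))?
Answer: 313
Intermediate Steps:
(515 - 1*202) + (-6*(-4 - 5/(-14)))*((0*(-5))*(-3)) = (515 - 202) + (-6*(-4 - 5*(-1/14)))*(0*(-3)) = 313 - 6*(-4 + 5/14)*0 = 313 - 6*(-51/14)*0 = 313 + (153/7)*0 = 313 + 0 = 313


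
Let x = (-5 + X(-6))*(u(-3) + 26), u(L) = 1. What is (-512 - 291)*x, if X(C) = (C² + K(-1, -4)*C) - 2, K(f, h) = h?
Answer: -1149093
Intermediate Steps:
X(C) = -2 + C² - 4*C (X(C) = (C² - 4*C) - 2 = -2 + C² - 4*C)
x = 1431 (x = (-5 + (-2 + (-6)² - 4*(-6)))*(1 + 26) = (-5 + (-2 + 36 + 24))*27 = (-5 + 58)*27 = 53*27 = 1431)
(-512 - 291)*x = (-512 - 291)*1431 = -803*1431 = -1149093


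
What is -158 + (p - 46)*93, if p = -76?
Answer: -11504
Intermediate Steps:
-158 + (p - 46)*93 = -158 + (-76 - 46)*93 = -158 - 122*93 = -158 - 11346 = -11504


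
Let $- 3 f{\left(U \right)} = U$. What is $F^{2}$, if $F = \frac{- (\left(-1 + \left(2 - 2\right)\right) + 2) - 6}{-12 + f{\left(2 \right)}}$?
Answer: $\frac{441}{1444} \approx 0.3054$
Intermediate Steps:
$f{\left(U \right)} = - \frac{U}{3}$
$F = \frac{21}{38}$ ($F = \frac{- (\left(-1 + \left(2 - 2\right)\right) + 2) - 6}{-12 - \frac{2}{3}} = \frac{- (\left(-1 + 0\right) + 2) - 6}{-12 - \frac{2}{3}} = \frac{- (-1 + 2) - 6}{- \frac{38}{3}} = \left(\left(-1\right) 1 - 6\right) \left(- \frac{3}{38}\right) = \left(-1 - 6\right) \left(- \frac{3}{38}\right) = \left(-7\right) \left(- \frac{3}{38}\right) = \frac{21}{38} \approx 0.55263$)
$F^{2} = \left(\frac{21}{38}\right)^{2} = \frac{441}{1444}$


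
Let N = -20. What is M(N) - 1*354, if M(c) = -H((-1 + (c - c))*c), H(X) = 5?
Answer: -359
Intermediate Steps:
M(c) = -5 (M(c) = -1*5 = -5)
M(N) - 1*354 = -5 - 1*354 = -5 - 354 = -359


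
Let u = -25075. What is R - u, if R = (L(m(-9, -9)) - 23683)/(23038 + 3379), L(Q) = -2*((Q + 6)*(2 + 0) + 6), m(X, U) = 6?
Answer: 662382532/26417 ≈ 25074.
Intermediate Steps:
L(Q) = -36 - 4*Q (L(Q) = -2*((6 + Q)*2 + 6) = -2*((12 + 2*Q) + 6) = -2*(18 + 2*Q) = -36 - 4*Q)
R = -23743/26417 (R = ((-36 - 4*6) - 23683)/(23038 + 3379) = ((-36 - 24) - 23683)/26417 = (-60 - 23683)*(1/26417) = -23743*1/26417 = -23743/26417 ≈ -0.89878)
R - u = -23743/26417 - 1*(-25075) = -23743/26417 + 25075 = 662382532/26417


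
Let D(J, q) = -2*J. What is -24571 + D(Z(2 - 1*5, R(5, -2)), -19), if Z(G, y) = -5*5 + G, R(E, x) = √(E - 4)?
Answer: -24515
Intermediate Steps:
R(E, x) = √(-4 + E)
Z(G, y) = -25 + G
-24571 + D(Z(2 - 1*5, R(5, -2)), -19) = -24571 - 2*(-25 + (2 - 1*5)) = -24571 - 2*(-25 + (2 - 5)) = -24571 - 2*(-25 - 3) = -24571 - 2*(-28) = -24571 + 56 = -24515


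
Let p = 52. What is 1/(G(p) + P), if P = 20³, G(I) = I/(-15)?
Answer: 15/119948 ≈ 0.00012505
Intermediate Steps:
G(I) = -I/15 (G(I) = I*(-1/15) = -I/15)
P = 8000
1/(G(p) + P) = 1/(-1/15*52 + 8000) = 1/(-52/15 + 8000) = 1/(119948/15) = 15/119948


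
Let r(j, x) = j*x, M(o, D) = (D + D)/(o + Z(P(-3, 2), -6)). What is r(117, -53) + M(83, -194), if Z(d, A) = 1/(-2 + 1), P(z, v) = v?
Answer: -254435/41 ≈ -6205.7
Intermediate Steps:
Z(d, A) = -1 (Z(d, A) = 1/(-1) = -1)
M(o, D) = 2*D/(-1 + o) (M(o, D) = (D + D)/(o - 1) = (2*D)/(-1 + o) = 2*D/(-1 + o))
r(117, -53) + M(83, -194) = 117*(-53) + 2*(-194)/(-1 + 83) = -6201 + 2*(-194)/82 = -6201 + 2*(-194)*(1/82) = -6201 - 194/41 = -254435/41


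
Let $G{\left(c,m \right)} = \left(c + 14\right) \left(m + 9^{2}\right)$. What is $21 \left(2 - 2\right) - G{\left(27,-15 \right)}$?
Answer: $-2706$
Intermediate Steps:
$G{\left(c,m \right)} = \left(14 + c\right) \left(81 + m\right)$ ($G{\left(c,m \right)} = \left(14 + c\right) \left(m + 81\right) = \left(14 + c\right) \left(81 + m\right)$)
$21 \left(2 - 2\right) - G{\left(27,-15 \right)} = 21 \left(2 - 2\right) - \left(1134 + 14 \left(-15\right) + 81 \cdot 27 + 27 \left(-15\right)\right) = 21 \cdot 0 - \left(1134 - 210 + 2187 - 405\right) = 0 - 2706 = -2706$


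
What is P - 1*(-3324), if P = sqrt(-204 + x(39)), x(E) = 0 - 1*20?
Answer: 3324 + 4*I*sqrt(14) ≈ 3324.0 + 14.967*I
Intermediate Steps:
x(E) = -20 (x(E) = 0 - 20 = -20)
P = 4*I*sqrt(14) (P = sqrt(-204 - 20) = sqrt(-224) = 4*I*sqrt(14) ≈ 14.967*I)
P - 1*(-3324) = 4*I*sqrt(14) - 1*(-3324) = 4*I*sqrt(14) + 3324 = 3324 + 4*I*sqrt(14)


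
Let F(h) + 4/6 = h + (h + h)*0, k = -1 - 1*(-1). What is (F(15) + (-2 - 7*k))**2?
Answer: 1369/9 ≈ 152.11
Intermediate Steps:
k = 0 (k = -1 + 1 = 0)
F(h) = -2/3 + h (F(h) = -2/3 + (h + (h + h)*0) = -2/3 + (h + (2*h)*0) = -2/3 + (h + 0) = -2/3 + h)
(F(15) + (-2 - 7*k))**2 = ((-2/3 + 15) + (-2 - 7*0))**2 = (43/3 + (-2 + 0))**2 = (43/3 - 2)**2 = (37/3)**2 = 1369/9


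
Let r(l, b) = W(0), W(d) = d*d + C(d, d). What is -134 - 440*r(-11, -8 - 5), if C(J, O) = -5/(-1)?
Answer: -2334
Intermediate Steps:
C(J, O) = 5 (C(J, O) = -5*(-1) = 5)
W(d) = 5 + d² (W(d) = d*d + 5 = d² + 5 = 5 + d²)
r(l, b) = 5 (r(l, b) = 5 + 0² = 5 + 0 = 5)
-134 - 440*r(-11, -8 - 5) = -134 - 440*5 = -134 - 2200 = -2334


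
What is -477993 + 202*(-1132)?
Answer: -706657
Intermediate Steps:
-477993 + 202*(-1132) = -477993 - 228664 = -706657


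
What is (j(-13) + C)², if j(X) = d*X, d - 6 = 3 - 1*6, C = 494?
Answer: 207025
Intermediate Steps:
d = 3 (d = 6 + (3 - 1*6) = 6 + (3 - 6) = 6 - 3 = 3)
j(X) = 3*X
(j(-13) + C)² = (3*(-13) + 494)² = (-39 + 494)² = 455² = 207025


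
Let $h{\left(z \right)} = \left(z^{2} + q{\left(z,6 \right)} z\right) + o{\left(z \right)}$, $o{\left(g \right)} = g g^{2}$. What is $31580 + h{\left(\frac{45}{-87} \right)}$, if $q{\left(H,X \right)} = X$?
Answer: $\frac{770132080}{24389} \approx 31577.0$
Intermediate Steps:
$o{\left(g \right)} = g^{3}$
$h{\left(z \right)} = z^{2} + z^{3} + 6 z$ ($h{\left(z \right)} = \left(z^{2} + 6 z\right) + z^{3} = z^{2} + z^{3} + 6 z$)
$31580 + h{\left(\frac{45}{-87} \right)} = 31580 + \frac{45}{-87} \left(6 + \frac{45}{-87} + \left(\frac{45}{-87}\right)^{2}\right) = 31580 + 45 \left(- \frac{1}{87}\right) \left(6 + 45 \left(- \frac{1}{87}\right) + \left(45 \left(- \frac{1}{87}\right)\right)^{2}\right) = 31580 - \frac{15 \left(6 - \frac{15}{29} + \left(- \frac{15}{29}\right)^{2}\right)}{29} = 31580 - \frac{15 \left(6 - \frac{15}{29} + \frac{225}{841}\right)}{29} = 31580 - \frac{72540}{24389} = \frac{770132080}{24389}$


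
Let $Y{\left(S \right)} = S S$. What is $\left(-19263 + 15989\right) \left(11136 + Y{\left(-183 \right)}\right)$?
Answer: $-146102250$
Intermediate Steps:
$Y{\left(S \right)} = S^{2}$
$\left(-19263 + 15989\right) \left(11136 + Y{\left(-183 \right)}\right) = \left(-19263 + 15989\right) \left(11136 + \left(-183\right)^{2}\right) = - 3274 \left(11136 + 33489\right) = \left(-3274\right) 44625 = -146102250$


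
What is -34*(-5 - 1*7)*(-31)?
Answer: -12648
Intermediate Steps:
-34*(-5 - 1*7)*(-31) = -34*(-5 - 7)*(-31) = -34*(-12)*(-31) = -(-408)*(-31) = -1*12648 = -12648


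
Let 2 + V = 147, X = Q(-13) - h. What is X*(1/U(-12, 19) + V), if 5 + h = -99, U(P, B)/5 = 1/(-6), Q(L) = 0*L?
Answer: 74776/5 ≈ 14955.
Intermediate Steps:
Q(L) = 0
U(P, B) = -⅚ (U(P, B) = 5/(-6) = 5*(-⅙) = -⅚)
h = -104 (h = -5 - 99 = -104)
X = 104 (X = 0 - 1*(-104) = 0 + 104 = 104)
V = 145 (V = -2 + 147 = 145)
X*(1/U(-12, 19) + V) = 104*(1/(-⅚) + 145) = 104*(-6/5 + 145) = 104*(719/5) = 74776/5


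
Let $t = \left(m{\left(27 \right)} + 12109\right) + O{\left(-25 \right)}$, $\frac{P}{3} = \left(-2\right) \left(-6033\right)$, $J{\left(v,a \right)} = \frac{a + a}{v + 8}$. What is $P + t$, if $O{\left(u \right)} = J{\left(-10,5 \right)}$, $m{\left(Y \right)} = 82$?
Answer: $48384$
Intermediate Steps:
$J{\left(v,a \right)} = \frac{2 a}{8 + v}$
$O{\left(u \right)} = -5$ ($O{\left(u \right)} = 2 \cdot 5 \frac{1}{8 - 10} = 2 \cdot 5 \frac{1}{-2} = 2 \cdot 5 \left(- \frac{1}{2}\right) = -5$)
$P = 36198$ ($P = 3 \left(\left(-2\right) \left(-6033\right)\right) = 3 \cdot 12066 = 36198$)
$t = 12186$ ($t = \left(82 + 12109\right) - 5 = 12191 - 5 = 12186$)
$P + t = 36198 + 12186 = 48384$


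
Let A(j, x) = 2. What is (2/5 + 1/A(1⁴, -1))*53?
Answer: 477/10 ≈ 47.700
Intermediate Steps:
(2/5 + 1/A(1⁴, -1))*53 = (2/5 + 1/2)*53 = (2*(⅕) + 1*(½))*53 = (⅖ + ½)*53 = (9/10)*53 = 477/10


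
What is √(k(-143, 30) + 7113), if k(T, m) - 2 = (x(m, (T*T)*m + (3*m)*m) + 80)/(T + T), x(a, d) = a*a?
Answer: 81*√22165/143 ≈ 84.330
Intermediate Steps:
x(a, d) = a²
k(T, m) = 2 + (80 + m²)/(2*T) (k(T, m) = 2 + (m² + 80)/(T + T) = 2 + (80 + m²)/((2*T)) = 2 + (80 + m²)*(1/(2*T)) = 2 + (80 + m²)/(2*T))
√(k(-143, 30) + 7113) = √((½)*(80 + 30² + 4*(-143))/(-143) + 7113) = √((½)*(-1/143)*(80 + 900 - 572) + 7113) = √((½)*(-1/143)*408 + 7113) = √(-204/143 + 7113) = √(1016955/143) = 81*√22165/143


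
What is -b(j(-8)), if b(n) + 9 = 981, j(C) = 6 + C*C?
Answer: -972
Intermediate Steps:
j(C) = 6 + C²
b(n) = 972 (b(n) = -9 + 981 = 972)
-b(j(-8)) = -1*972 = -972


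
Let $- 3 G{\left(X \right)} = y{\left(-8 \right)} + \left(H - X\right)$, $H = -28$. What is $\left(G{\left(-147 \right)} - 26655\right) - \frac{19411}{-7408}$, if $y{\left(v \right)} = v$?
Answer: $- \frac{197714925}{7408} \approx -26689.0$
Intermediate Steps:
$G{\left(X \right)} = 12 + \frac{X}{3}$ ($G{\left(X \right)} = - \frac{-8 - \left(28 + X\right)}{3} = - \frac{-36 - X}{3} = 12 + \frac{X}{3}$)
$\left(G{\left(-147 \right)} - 26655\right) - \frac{19411}{-7408} = \left(\left(12 + \frac{1}{3} \left(-147\right)\right) - 26655\right) - \frac{19411}{-7408} = \left(\left(12 - 49\right) - 26655\right) - - \frac{19411}{7408} = \left(-37 - 26655\right) + \frac{19411}{7408} = -26692 + \frac{19411}{7408} = - \frac{197714925}{7408}$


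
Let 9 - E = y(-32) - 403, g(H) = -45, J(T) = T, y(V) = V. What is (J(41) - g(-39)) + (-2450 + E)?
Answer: -1920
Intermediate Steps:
E = 444 (E = 9 - (-32 - 403) = 9 - 1*(-435) = 9 + 435 = 444)
(J(41) - g(-39)) + (-2450 + E) = (41 - 1*(-45)) + (-2450 + 444) = (41 + 45) - 2006 = 86 - 2006 = -1920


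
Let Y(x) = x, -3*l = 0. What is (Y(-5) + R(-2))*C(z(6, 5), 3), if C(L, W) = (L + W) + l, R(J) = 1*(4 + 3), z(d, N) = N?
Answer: 16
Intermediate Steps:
l = 0 (l = -⅓*0 = 0)
R(J) = 7 (R(J) = 1*7 = 7)
C(L, W) = L + W (C(L, W) = (L + W) + 0 = L + W)
(Y(-5) + R(-2))*C(z(6, 5), 3) = (-5 + 7)*(5 + 3) = 2*8 = 16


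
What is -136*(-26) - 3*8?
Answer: 3512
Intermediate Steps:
-136*(-26) - 3*8 = 3536 - 24 = 3512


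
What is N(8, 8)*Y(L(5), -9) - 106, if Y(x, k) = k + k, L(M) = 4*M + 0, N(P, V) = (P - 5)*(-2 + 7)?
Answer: -376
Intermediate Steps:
N(P, V) = -25 + 5*P (N(P, V) = (-5 + P)*5 = -25 + 5*P)
L(M) = 4*M
Y(x, k) = 2*k
N(8, 8)*Y(L(5), -9) - 106 = (-25 + 5*8)*(2*(-9)) - 106 = (-25 + 40)*(-18) - 106 = 15*(-18) - 106 = -270 - 106 = -376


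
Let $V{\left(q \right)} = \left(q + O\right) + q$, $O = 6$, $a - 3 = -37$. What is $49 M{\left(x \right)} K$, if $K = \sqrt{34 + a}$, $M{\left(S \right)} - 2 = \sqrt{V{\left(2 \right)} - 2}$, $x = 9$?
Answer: $0$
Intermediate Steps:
$a = -34$ ($a = 3 - 37 = -34$)
$V{\left(q \right)} = 6 + 2 q$ ($V{\left(q \right)} = \left(q + 6\right) + q = \left(6 + q\right) + q = 6 + 2 q$)
$M{\left(S \right)} = 2 + 2 \sqrt{2}$ ($M{\left(S \right)} = 2 + \sqrt{\left(6 + 2 \cdot 2\right) - 2} = 2 + \sqrt{\left(6 + 4\right) - 2} = 2 + \sqrt{10 - 2} = 2 + \sqrt{8} = 2 + 2 \sqrt{2}$)
$K = 0$ ($K = \sqrt{34 - 34} = \sqrt{0} = 0$)
$49 M{\left(x \right)} K = 49 \left(2 + 2 \sqrt{2}\right) 0 = \left(98 + 98 \sqrt{2}\right) 0 = 0$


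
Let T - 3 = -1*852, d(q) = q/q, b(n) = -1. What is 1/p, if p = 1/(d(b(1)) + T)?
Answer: -848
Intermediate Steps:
d(q) = 1
T = -849 (T = 3 - 1*852 = 3 - 852 = -849)
p = -1/848 (p = 1/(1 - 849) = 1/(-848) = -1/848 ≈ -0.0011792)
1/p = 1/(-1/848) = -848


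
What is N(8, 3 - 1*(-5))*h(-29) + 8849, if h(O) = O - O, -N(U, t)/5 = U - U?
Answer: 8849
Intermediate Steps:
N(U, t) = 0 (N(U, t) = -5*(U - U) = -5*0 = 0)
h(O) = 0
N(8, 3 - 1*(-5))*h(-29) + 8849 = 0*0 + 8849 = 0 + 8849 = 8849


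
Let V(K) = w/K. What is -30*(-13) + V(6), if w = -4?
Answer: 1168/3 ≈ 389.33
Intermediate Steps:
V(K) = -4/K
-30*(-13) + V(6) = -30*(-13) - 4/6 = 390 - 4*⅙ = 390 - ⅔ = 1168/3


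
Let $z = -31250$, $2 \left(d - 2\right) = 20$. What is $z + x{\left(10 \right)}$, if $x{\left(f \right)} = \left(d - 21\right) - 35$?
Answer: $-31294$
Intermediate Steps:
$d = 12$ ($d = 2 + \frac{1}{2} \cdot 20 = 2 + 10 = 12$)
$x{\left(f \right)} = -44$ ($x{\left(f \right)} = \left(12 - 21\right) - 35 = -9 - 35 = -44$)
$z + x{\left(10 \right)} = -31250 - 44 = -31294$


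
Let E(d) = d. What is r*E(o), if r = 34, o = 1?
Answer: 34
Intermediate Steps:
r*E(o) = 34*1 = 34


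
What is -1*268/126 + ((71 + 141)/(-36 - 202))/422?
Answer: -481135/225981 ≈ -2.1291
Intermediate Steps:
-1*268/126 + ((71 + 141)/(-36 - 202))/422 = -268*1/126 + (212/(-238))*(1/422) = -134/63 + (212*(-1/238))*(1/422) = -134/63 - 106/119*1/422 = -134/63 - 53/25109 = -481135/225981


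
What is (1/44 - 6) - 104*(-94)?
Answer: 429881/44 ≈ 9770.0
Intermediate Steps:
(1/44 - 6) - 104*(-94) = (1/44 - 6) + 9776 = -263/44 + 9776 = 429881/44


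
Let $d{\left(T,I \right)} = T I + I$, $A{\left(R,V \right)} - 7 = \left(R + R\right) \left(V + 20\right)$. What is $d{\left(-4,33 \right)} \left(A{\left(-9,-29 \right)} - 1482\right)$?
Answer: $129987$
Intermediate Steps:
$A{\left(R,V \right)} = 7 + 2 R \left(20 + V\right)$ ($A{\left(R,V \right)} = 7 + \left(R + R\right) \left(V + 20\right) = 7 + 2 R \left(20 + V\right)$)
$d{\left(T,I \right)} = I + I T$ ($d{\left(T,I \right)} = I T + I = I + I T$)
$d{\left(-4,33 \right)} \left(A{\left(-9,-29 \right)} - 1482\right) = 33 \left(1 - 4\right) \left(\left(7 + 40 \left(-9\right) + 2 \left(-9\right) \left(-29\right)\right) - 1482\right) = 33 \left(-3\right) \left(\left(7 - 360 + 522\right) - 1482\right) = - 99 \left(169 - 1482\right) = \left(-99\right) \left(-1313\right) = 129987$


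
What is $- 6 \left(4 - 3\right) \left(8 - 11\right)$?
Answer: $18$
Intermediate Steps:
$- 6 \left(4 - 3\right) \left(8 - 11\right) = - 6 \left(4 - 3\right) \left(-3\right) = \left(-6\right) 1 \left(-3\right) = \left(-6\right) \left(-3\right) = 18$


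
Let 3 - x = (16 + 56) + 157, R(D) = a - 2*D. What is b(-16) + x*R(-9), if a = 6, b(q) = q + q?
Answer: -5456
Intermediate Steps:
b(q) = 2*q
R(D) = 6 - 2*D
x = -226 (x = 3 - ((16 + 56) + 157) = 3 - (72 + 157) = 3 - 1*229 = 3 - 229 = -226)
b(-16) + x*R(-9) = 2*(-16) - 226*(6 - 2*(-9)) = -32 - 226*(6 + 18) = -32 - 226*24 = -32 - 5424 = -5456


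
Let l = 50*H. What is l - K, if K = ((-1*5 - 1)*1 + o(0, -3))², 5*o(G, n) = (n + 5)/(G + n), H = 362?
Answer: 4064036/225 ≈ 18062.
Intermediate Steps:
o(G, n) = (5 + n)/(5*(G + n)) (o(G, n) = ((n + 5)/(G + n))/5 = ((5 + n)/(G + n))/5 = (5 + n)/(5*(G + n)))
l = 18100 (l = 50*362 = 18100)
K = 8464/225 (K = ((-1*5 - 1)*1 + (1 + (⅕)*(-3))/(0 - 3))² = ((-5 - 1)*1 + (1 - ⅗)/(-3))² = (-6*1 - ⅓*⅖)² = (-6 - 2/15)² = (-92/15)² = 8464/225 ≈ 37.618)
l - K = 18100 - 1*8464/225 = 18100 - 8464/225 = 4064036/225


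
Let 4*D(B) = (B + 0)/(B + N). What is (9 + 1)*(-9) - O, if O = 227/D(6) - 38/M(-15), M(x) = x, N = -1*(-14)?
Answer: -15596/5 ≈ -3119.2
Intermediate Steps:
N = 14
D(B) = B/(4*(14 + B)) (D(B) = ((B + 0)/(B + 14))/4 = (B/(14 + B))/4 = B/(4*(14 + B)))
O = 15146/5 (O = 227/(((¼)*6/(14 + 6))) - 38/(-15) = 227/(((¼)*6/20)) - 38*(-1/15) = 227/(((¼)*6*(1/20))) + 38/15 = 227/(3/40) + 38/15 = 227*(40/3) + 38/15 = 9080/3 + 38/15 = 15146/5 ≈ 3029.2)
(9 + 1)*(-9) - O = (9 + 1)*(-9) - 1*15146/5 = 10*(-9) - 15146/5 = -90 - 15146/5 = -15596/5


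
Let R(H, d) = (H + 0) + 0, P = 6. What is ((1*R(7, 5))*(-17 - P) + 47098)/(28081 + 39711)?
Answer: 46937/67792 ≈ 0.69237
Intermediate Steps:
R(H, d) = H (R(H, d) = H + 0 = H)
((1*R(7, 5))*(-17 - P) + 47098)/(28081 + 39711) = ((1*7)*(-17 - 1*6) + 47098)/(28081 + 39711) = (7*(-17 - 6) + 47098)/67792 = (7*(-23) + 47098)*(1/67792) = (-161 + 47098)*(1/67792) = 46937*(1/67792) = 46937/67792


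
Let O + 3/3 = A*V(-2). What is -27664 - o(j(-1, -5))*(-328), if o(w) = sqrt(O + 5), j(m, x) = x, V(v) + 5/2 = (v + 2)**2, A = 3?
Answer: -27664 + 164*I*sqrt(14) ≈ -27664.0 + 613.63*I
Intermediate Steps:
V(v) = -5/2 + (2 + v)**2 (V(v) = -5/2 + (v + 2)**2 = -5/2 + (2 + v)**2)
O = -17/2 (O = -1 + 3*(-5/2 + (2 - 2)**2) = -1 + 3*(-5/2 + 0**2) = -1 + 3*(-5/2 + 0) = -1 + 3*(-5/2) = -1 - 15/2 = -17/2 ≈ -8.5000)
o(w) = I*sqrt(14)/2 (o(w) = sqrt(-17/2 + 5) = sqrt(-7/2) = I*sqrt(14)/2)
-27664 - o(j(-1, -5))*(-328) = -27664 - I*sqrt(14)/2*(-328) = -27664 - (-164)*I*sqrt(14) = -27664 + 164*I*sqrt(14)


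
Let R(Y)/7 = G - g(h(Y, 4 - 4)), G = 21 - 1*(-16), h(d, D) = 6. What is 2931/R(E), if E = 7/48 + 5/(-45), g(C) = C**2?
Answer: 2931/7 ≈ 418.71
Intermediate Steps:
G = 37 (G = 21 + 16 = 37)
E = 5/144 (E = 7*(1/48) + 5*(-1/45) = 7/48 - 1/9 = 5/144 ≈ 0.034722)
R(Y) = 7 (R(Y) = 7*(37 - 1*6**2) = 7*(37 - 1*36) = 7*(37 - 36) = 7*1 = 7)
2931/R(E) = 2931/7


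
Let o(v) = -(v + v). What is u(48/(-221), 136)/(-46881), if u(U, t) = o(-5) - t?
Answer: 14/5209 ≈ 0.0026877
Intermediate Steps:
o(v) = -2*v
u(U, t) = 10 - t (u(U, t) = -2*(-5) - t = 10 - t)
u(48/(-221), 136)/(-46881) = (10 - 1*136)/(-46881) = (10 - 136)*(-1/46881) = -126*(-1/46881) = 14/5209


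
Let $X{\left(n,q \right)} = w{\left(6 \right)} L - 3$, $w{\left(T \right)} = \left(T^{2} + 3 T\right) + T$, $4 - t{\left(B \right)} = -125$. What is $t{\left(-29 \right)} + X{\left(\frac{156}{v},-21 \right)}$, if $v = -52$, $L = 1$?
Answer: $186$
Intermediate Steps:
$t{\left(B \right)} = 129$ ($t{\left(B \right)} = 4 - -125 = 4 + 125 = 129$)
$w{\left(T \right)} = T^{2} + 4 T$
$X{\left(n,q \right)} = 57$ ($X{\left(n,q \right)} = 6 \left(4 + 6\right) 1 - 3 = 6 \cdot 10 \cdot 1 - 3 = 60 \cdot 1 - 3 = 60 - 3 = 57$)
$t{\left(-29 \right)} + X{\left(\frac{156}{v},-21 \right)} = 129 + 57 = 186$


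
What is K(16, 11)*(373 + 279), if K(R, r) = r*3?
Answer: 21516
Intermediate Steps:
K(R, r) = 3*r
K(16, 11)*(373 + 279) = (3*11)*(373 + 279) = 33*652 = 21516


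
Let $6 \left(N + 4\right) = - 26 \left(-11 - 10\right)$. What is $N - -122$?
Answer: $209$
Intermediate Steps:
$N = 87$ ($N = -4 + \frac{\left(-26\right) \left(-11 - 10\right)}{6} = -4 + \frac{\left(-26\right) \left(-21\right)}{6} = -4 + \frac{1}{6} \cdot 546 = -4 + 91 = 87$)
$N - -122 = 87 - -122 = 87 + 122 = 209$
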